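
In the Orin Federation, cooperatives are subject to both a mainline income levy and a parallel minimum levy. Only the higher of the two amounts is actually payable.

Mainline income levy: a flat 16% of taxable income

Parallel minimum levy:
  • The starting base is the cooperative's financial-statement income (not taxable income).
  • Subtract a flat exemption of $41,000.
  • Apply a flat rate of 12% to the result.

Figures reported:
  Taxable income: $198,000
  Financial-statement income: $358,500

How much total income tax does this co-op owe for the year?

$38,100

Parallel minimum levy:
  Base (financial-statement income): $358,500
  Less exemption $41,000 → base $317,500
  $317,500 × 12% = $38,100

Mainline income levy:
  $198,000 × 16% = $31,680

$38,100 > $31,680, so the parallel minimum levy is the binding amount.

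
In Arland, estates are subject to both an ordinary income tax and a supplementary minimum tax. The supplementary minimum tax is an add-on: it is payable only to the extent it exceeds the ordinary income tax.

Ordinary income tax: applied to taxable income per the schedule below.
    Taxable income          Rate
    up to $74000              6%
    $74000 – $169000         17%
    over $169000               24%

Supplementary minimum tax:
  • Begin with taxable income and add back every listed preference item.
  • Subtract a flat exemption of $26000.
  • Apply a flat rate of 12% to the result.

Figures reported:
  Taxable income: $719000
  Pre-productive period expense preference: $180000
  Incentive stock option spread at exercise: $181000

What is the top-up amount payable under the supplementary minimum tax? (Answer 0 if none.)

Supplementary minimum tax:
  Adjusted income: $719000 + $180000 + $181000 = $1080000
  Less exemption $26000 → base $1054000
  $1054000 × 12% = $126480

Ordinary income tax:
  $74000 × 6% = $4440
  $95000 × 17% = $16150
  $550000 × 24% = $132000
  → $152590

$126480 ≤ $152590, so no add-on is due.

$0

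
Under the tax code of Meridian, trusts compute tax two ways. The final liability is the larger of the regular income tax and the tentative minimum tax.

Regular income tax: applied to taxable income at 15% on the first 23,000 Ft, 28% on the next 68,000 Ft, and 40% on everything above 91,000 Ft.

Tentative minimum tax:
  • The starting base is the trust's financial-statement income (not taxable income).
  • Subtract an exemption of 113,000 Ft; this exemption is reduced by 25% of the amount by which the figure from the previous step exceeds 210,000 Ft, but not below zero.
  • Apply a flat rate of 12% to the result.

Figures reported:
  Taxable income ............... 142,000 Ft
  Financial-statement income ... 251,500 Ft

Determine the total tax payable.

42,890 Ft

Tentative minimum tax:
  Base (financial-statement income): 251,500 Ft
  Exemption: 113,000 Ft − 25% × (251,500 Ft − 210,000 Ft) = 113,000 Ft − 10,375 Ft = 102,625 Ft
  Base: 251,500 Ft − 102,625 Ft = 148,875 Ft
  148,875 Ft × 12% = 17,865 Ft

Regular income tax:
  23,000 Ft × 15% = 3,450 Ft
  68,000 Ft × 28% = 19,040 Ft
  51,000 Ft × 40% = 20,400 Ft
  → 42,890 Ft

42,890 Ft > 17,865 Ft, so the regular income tax governs.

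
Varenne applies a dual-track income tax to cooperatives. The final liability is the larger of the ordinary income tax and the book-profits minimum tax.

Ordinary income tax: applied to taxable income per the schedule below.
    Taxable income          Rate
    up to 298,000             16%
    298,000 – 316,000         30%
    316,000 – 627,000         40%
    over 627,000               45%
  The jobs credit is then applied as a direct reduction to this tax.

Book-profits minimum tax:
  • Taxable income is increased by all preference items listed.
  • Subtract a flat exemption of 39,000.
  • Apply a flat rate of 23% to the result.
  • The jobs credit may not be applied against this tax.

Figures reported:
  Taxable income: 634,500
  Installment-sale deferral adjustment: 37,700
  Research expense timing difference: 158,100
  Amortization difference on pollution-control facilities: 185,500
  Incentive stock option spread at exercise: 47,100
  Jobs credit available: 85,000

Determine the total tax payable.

Ordinary income tax:
  298,000 × 16% = 47,680
  18,000 × 30% = 5,400
  311,000 × 40% = 124,400
  7,500 × 45% = 3,375
  → 180,855
  Less jobs credit 85,000 → 95,855

Book-profits minimum tax:
  Adjusted income: 634,500 + 37,700 + 158,100 + 185,500 + 47,100 = 1,062,900
  Less exemption 39,000 → base 1,023,900
  1,023,900 × 23% = 235,497

235,497 > 95,855, so the book-profits minimum tax is the binding amount.

235,497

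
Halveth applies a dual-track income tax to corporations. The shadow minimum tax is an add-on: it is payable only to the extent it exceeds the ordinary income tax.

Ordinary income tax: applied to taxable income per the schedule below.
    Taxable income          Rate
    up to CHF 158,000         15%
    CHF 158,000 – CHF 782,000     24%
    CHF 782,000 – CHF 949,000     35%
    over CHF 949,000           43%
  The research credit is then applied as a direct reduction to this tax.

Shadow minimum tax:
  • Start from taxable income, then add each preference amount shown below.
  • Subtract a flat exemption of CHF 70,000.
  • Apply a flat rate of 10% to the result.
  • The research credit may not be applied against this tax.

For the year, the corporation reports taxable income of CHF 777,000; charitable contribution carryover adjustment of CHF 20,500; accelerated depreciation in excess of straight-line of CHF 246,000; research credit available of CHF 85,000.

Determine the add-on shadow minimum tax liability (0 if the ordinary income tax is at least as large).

CHF 10,090

Ordinary income tax:
  CHF 158,000 × 15% = CHF 23,700
  CHF 619,000 × 24% = CHF 148,560
  → CHF 172,260
  Less research credit CHF 85,000 → CHF 87,260

Shadow minimum tax:
  Adjusted income: CHF 777,000 + CHF 20,500 + CHF 246,000 = CHF 1,043,500
  Less exemption CHF 70,000 → base CHF 973,500
  CHF 973,500 × 10% = CHF 97,350

Excess of shadow minimum tax over ordinary income tax: CHF 97,350 − CHF 87,260 = CHF 10,090.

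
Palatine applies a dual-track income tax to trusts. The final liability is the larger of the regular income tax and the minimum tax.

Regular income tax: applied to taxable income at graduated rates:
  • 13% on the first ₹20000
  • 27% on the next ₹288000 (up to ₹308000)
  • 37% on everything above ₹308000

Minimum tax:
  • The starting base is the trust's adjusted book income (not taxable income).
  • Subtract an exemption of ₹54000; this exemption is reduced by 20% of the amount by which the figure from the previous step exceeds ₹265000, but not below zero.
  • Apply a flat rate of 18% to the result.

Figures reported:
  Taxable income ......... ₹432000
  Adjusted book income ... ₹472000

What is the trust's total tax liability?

Regular income tax:
  ₹20000 × 13% = ₹2600
  ₹288000 × 27% = ₹77760
  ₹124000 × 37% = ₹45880
  → ₹126240

Minimum tax:
  Base (adjusted book income): ₹472000
  Exemption: ₹54000 − 20% × (₹472000 − ₹265000) = ₹54000 − ₹41400 = ₹12600
  Base: ₹472000 − ₹12600 = ₹459400
  ₹459400 × 18% = ₹82692

₹126240 > ₹82692, so the regular income tax governs.

₹126240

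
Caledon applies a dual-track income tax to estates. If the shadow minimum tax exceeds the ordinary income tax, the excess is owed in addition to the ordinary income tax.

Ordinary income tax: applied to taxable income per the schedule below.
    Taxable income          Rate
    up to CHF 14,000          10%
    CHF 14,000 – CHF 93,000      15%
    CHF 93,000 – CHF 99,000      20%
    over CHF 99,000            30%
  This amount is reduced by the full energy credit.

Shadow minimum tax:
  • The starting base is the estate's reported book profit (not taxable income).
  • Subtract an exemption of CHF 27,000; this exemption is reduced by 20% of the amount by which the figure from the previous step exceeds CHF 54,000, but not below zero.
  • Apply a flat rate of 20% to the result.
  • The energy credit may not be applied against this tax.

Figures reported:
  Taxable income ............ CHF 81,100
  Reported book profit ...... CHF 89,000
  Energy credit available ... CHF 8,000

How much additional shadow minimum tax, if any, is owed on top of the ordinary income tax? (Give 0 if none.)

Shadow minimum tax:
  Base (reported book profit): CHF 89,000
  Exemption: CHF 27,000 − 20% × (CHF 89,000 − CHF 54,000) = CHF 27,000 − CHF 7,000 = CHF 20,000
  Base: CHF 89,000 − CHF 20,000 = CHF 69,000
  CHF 69,000 × 20% = CHF 13,800

Ordinary income tax:
  CHF 14,000 × 10% = CHF 1,400
  CHF 67,100 × 15% = CHF 10,065
  → CHF 11,465
  Less energy credit CHF 8,000 → CHF 3,465

Excess of shadow minimum tax over ordinary income tax: CHF 13,800 − CHF 3,465 = CHF 10,335.

CHF 10,335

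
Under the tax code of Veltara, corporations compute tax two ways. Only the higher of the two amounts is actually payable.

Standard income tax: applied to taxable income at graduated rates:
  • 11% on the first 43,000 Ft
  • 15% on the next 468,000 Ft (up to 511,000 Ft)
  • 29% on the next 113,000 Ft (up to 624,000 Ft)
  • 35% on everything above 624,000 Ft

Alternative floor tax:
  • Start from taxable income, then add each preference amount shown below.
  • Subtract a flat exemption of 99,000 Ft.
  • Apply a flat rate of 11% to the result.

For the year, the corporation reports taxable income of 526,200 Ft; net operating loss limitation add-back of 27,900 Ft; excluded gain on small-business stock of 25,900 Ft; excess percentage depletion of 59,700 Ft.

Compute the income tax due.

79,338 Ft

Standard income tax:
  43,000 Ft × 11% = 4,730 Ft
  468,000 Ft × 15% = 70,200 Ft
  15,200 Ft × 29% = 4,408 Ft
  → 79,338 Ft

Alternative floor tax:
  Adjusted income: 526,200 Ft + 27,900 Ft + 25,900 Ft + 59,700 Ft = 639,700 Ft
  Less exemption 99,000 Ft → base 540,700 Ft
  540,700 Ft × 11% = 59,477 Ft

79,338 Ft > 59,477 Ft, so the standard income tax governs.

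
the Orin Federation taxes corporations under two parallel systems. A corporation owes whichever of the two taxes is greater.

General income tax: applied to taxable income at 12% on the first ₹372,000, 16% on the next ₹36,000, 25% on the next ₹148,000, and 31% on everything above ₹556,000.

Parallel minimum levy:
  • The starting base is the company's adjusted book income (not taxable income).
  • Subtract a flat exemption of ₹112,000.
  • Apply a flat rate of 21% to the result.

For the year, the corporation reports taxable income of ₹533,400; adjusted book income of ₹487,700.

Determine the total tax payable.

Parallel minimum levy:
  Base (adjusted book income): ₹487,700
  Less exemption ₹112,000 → base ₹375,700
  ₹375,700 × 21% = ₹78,897

General income tax:
  ₹372,000 × 12% = ₹44,640
  ₹36,000 × 16% = ₹5,760
  ₹125,400 × 25% = ₹31,350
  → ₹81,750

₹81,750 > ₹78,897, so the general income tax governs.

₹81,750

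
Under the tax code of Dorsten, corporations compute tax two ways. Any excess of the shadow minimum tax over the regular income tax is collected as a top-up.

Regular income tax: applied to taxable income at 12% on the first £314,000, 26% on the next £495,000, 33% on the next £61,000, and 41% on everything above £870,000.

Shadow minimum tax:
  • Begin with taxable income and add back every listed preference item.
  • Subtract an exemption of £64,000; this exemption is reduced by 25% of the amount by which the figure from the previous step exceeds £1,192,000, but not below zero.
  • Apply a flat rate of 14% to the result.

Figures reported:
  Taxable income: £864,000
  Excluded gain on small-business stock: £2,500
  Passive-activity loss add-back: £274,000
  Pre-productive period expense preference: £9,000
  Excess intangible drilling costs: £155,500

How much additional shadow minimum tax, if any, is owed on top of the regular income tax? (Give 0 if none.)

£0

Shadow minimum tax:
  Adjusted income: £864,000 + £2,500 + £274,000 + £9,000 + £155,500 = £1,305,000
  Exemption: £64,000 − 25% × (£1,305,000 − £1,192,000) = £64,000 − £28,250 = £35,750
  Base: £1,305,000 − £35,750 = £1,269,250
  £1,269,250 × 14% = £177,695

Regular income tax:
  £314,000 × 12% = £37,680
  £495,000 × 26% = £128,700
  £55,000 × 33% = £18,150
  → £184,530

£177,695 ≤ £184,530, so no add-on is due.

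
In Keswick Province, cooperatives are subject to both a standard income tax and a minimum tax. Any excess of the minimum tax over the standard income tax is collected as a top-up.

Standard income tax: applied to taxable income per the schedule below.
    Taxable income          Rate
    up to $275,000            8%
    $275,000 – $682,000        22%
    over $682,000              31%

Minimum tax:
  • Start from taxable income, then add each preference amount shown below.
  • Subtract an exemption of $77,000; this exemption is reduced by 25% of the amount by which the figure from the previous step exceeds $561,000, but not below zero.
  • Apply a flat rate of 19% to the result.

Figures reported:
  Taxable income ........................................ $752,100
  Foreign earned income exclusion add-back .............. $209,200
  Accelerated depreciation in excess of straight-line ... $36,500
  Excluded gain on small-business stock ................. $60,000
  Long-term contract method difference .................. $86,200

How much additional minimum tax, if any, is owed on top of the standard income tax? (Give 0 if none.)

Minimum tax:
  Adjusted income: $752,100 + $209,200 + $36,500 + $60,000 + $86,200 = $1,144,000
  Exemption: 25% × ($1,144,000 − $561,000) = $145,750 ≥ $77,000, so the exemption is fully phased out
  Base: $1,144,000 − $0 = $1,144,000
  $1,144,000 × 19% = $217,360

Standard income tax:
  $275,000 × 8% = $22,000
  $407,000 × 22% = $89,540
  $70,100 × 31% = $21,731
  → $133,271

Excess of minimum tax over standard income tax: $217,360 − $133,271 = $84,089.

$84,089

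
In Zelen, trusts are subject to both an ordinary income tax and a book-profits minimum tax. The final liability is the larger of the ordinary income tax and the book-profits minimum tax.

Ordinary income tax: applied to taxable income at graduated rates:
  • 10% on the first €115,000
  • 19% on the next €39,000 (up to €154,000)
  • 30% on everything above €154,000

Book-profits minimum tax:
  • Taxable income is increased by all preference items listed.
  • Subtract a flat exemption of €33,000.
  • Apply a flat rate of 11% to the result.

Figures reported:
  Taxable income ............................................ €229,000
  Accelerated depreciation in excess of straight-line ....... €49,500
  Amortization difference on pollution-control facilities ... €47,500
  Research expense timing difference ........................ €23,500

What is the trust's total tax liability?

Ordinary income tax:
  €115,000 × 10% = €11,500
  €39,000 × 19% = €7,410
  €75,000 × 30% = €22,500
  → €41,410

Book-profits minimum tax:
  Adjusted income: €229,000 + €49,500 + €47,500 + €23,500 = €349,500
  Less exemption €33,000 → base €316,500
  €316,500 × 11% = €34,815

€41,410 > €34,815, so the ordinary income tax governs.

€41,410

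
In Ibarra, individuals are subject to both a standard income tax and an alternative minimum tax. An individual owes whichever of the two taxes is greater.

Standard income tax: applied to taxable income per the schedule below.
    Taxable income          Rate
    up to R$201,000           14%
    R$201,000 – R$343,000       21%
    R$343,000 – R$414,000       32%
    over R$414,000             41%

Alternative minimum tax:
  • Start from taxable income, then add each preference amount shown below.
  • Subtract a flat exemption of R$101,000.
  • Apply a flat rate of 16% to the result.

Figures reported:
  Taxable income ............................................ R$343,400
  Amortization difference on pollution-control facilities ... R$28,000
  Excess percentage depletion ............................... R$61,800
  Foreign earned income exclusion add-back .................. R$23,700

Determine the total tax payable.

R$58,088

Standard income tax:
  R$201,000 × 14% = R$28,140
  R$142,000 × 21% = R$29,820
  R$400 × 32% = R$128
  → R$58,088

Alternative minimum tax:
  Adjusted income: R$343,400 + R$28,000 + R$61,800 + R$23,700 = R$456,900
  Less exemption R$101,000 → base R$355,900
  R$355,900 × 16% = R$56,944

R$58,088 > R$56,944, so the standard income tax governs.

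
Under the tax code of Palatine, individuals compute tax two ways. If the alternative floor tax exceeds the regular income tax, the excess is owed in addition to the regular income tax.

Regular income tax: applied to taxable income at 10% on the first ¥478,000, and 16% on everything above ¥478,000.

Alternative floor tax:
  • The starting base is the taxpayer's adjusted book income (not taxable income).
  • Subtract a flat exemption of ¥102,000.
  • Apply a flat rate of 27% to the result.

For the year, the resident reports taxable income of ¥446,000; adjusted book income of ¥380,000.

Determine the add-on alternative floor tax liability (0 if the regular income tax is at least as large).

Alternative floor tax:
  Base (adjusted book income): ¥380,000
  Less exemption ¥102,000 → base ¥278,000
  ¥278,000 × 27% = ¥75,060

Regular income tax:
  ¥446,000 × 10% = ¥44,600

Excess of alternative floor tax over regular income tax: ¥75,060 − ¥44,600 = ¥30,460.

¥30,460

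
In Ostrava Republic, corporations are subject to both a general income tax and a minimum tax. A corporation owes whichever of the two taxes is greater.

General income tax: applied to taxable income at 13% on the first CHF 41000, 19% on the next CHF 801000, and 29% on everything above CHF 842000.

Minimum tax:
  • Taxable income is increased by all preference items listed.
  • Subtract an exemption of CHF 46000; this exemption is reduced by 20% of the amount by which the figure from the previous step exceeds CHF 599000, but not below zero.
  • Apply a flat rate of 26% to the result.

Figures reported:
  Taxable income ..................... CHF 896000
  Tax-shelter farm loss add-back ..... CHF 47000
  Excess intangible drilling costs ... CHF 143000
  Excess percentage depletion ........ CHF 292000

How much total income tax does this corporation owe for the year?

Minimum tax:
  Adjusted income: CHF 896000 + CHF 47000 + CHF 143000 + CHF 292000 = CHF 1378000
  Exemption: 20% × (CHF 1378000 − CHF 599000) = CHF 155800 ≥ CHF 46000, so the exemption is fully phased out
  Base: CHF 1378000 − CHF 0 = CHF 1378000
  CHF 1378000 × 26% = CHF 358280

General income tax:
  CHF 41000 × 13% = CHF 5330
  CHF 801000 × 19% = CHF 152190
  CHF 54000 × 29% = CHF 15660
  → CHF 173180

CHF 358280 > CHF 173180, so the minimum tax is the binding amount.

CHF 358280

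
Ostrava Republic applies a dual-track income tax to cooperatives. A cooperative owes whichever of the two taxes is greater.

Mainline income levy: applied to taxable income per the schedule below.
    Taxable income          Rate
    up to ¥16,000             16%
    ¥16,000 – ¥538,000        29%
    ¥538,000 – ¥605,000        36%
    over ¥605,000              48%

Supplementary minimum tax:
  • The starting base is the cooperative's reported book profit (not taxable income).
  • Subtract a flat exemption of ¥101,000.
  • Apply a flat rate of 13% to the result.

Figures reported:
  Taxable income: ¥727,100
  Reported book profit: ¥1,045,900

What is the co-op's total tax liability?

Mainline income levy:
  ¥16,000 × 16% = ¥2,560
  ¥522,000 × 29% = ¥151,380
  ¥67,000 × 36% = ¥24,120
  ¥122,100 × 48% = ¥58,608
  → ¥236,668

Supplementary minimum tax:
  Base (reported book profit): ¥1,045,900
  Less exemption ¥101,000 → base ¥944,900
  ¥944,900 × 13% = ¥122,837

¥236,668 > ¥122,837, so the mainline income levy governs.

¥236,668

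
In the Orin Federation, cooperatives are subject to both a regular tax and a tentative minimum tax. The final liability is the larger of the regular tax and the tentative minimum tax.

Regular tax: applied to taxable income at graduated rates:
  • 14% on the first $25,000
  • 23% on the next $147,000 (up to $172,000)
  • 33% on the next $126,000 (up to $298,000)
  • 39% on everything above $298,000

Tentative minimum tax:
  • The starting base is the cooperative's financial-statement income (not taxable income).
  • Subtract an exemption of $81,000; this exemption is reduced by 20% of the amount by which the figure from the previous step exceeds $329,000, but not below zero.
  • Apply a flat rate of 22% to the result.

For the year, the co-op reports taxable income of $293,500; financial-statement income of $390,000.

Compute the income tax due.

$77,405

Tentative minimum tax:
  Base (financial-statement income): $390,000
  Exemption: $81,000 − 20% × ($390,000 − $329,000) = $81,000 − $12,200 = $68,800
  Base: $390,000 − $68,800 = $321,200
  $321,200 × 22% = $70,664

Regular tax:
  $25,000 × 14% = $3,500
  $147,000 × 23% = $33,810
  $121,500 × 33% = $40,095
  → $77,405

$77,405 > $70,664, so the regular tax governs.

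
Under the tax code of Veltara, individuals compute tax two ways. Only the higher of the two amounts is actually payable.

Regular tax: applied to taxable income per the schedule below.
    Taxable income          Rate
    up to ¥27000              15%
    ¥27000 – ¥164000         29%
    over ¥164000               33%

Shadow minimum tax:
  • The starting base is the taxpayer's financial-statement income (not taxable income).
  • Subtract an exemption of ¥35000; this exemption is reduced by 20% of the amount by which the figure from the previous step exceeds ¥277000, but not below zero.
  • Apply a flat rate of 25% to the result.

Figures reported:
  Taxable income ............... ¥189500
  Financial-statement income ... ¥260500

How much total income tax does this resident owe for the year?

Regular tax:
  ¥27000 × 15% = ¥4050
  ¥137000 × 29% = ¥39730
  ¥25500 × 33% = ¥8415
  → ¥52195

Shadow minimum tax:
  Base (financial-statement income): ¥260500
  Exemption: ¥260500 ≤ ¥277000, so full ¥35000 applies
  Base: ¥260500 − ¥35000 = ¥225500
  ¥225500 × 25% = ¥56375

¥56375 > ¥52195, so the shadow minimum tax is the binding amount.

¥56375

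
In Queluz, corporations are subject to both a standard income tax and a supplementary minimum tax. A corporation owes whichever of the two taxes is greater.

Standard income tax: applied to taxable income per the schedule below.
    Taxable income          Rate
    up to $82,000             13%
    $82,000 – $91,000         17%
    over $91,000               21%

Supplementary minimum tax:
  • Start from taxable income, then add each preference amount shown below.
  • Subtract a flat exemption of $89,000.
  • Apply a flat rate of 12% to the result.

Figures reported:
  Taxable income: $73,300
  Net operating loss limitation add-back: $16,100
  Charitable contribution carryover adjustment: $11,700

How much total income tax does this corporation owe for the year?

$9,529

Standard income tax:
  $73,300 × 13% = $9,529

Supplementary minimum tax:
  Adjusted income: $73,300 + $16,100 + $11,700 = $101,100
  Less exemption $89,000 → base $12,100
  $12,100 × 12% = $1,452

$9,529 > $1,452, so the standard income tax governs.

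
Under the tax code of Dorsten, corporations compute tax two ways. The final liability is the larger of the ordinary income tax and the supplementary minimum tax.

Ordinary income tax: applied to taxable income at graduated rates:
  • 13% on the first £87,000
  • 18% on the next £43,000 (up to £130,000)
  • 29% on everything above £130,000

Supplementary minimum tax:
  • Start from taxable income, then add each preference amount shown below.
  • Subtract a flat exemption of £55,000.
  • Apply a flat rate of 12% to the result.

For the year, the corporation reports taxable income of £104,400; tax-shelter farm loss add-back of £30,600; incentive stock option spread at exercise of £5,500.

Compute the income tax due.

£14,442

Ordinary income tax:
  £87,000 × 13% = £11,310
  £17,400 × 18% = £3,132
  → £14,442

Supplementary minimum tax:
  Adjusted income: £104,400 + £30,600 + £5,500 = £140,500
  Less exemption £55,000 → base £85,500
  £85,500 × 12% = £10,260

£14,442 > £10,260, so the ordinary income tax governs.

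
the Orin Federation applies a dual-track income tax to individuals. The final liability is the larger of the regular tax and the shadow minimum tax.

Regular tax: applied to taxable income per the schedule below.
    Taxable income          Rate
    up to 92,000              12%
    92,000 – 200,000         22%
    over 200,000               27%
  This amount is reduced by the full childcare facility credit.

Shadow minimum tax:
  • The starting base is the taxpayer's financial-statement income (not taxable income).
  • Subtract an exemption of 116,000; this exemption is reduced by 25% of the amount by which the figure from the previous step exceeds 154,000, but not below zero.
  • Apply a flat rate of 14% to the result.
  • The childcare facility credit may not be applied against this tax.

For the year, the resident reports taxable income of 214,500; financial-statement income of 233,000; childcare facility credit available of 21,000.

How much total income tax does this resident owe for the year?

Shadow minimum tax:
  Base (financial-statement income): 233,000
  Exemption: 116,000 − 25% × (233,000 − 154,000) = 116,000 − 19,750 = 96,250
  Base: 233,000 − 96,250 = 136,750
  136,750 × 14% = 19,145

Regular tax:
  92,000 × 12% = 11,040
  108,000 × 22% = 23,760
  14,500 × 27% = 3,915
  → 38,715
  Less childcare facility credit 21,000 → 17,715

19,145 > 17,715, so the shadow minimum tax is the binding amount.

19,145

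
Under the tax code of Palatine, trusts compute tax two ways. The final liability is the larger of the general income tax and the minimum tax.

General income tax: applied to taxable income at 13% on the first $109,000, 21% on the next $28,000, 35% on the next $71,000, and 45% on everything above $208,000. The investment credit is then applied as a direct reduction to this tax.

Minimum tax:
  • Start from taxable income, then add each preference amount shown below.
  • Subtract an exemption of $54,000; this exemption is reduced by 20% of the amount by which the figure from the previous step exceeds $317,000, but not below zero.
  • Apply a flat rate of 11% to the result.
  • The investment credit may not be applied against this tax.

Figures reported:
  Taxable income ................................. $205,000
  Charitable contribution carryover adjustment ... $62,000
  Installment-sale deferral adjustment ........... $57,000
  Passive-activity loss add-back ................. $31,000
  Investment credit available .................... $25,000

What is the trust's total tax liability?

General income tax:
  $109,000 × 13% = $14,170
  $28,000 × 21% = $5,880
  $68,000 × 35% = $23,800
  → $43,850
  Less investment credit $25,000 → $18,850

Minimum tax:
  Adjusted income: $205,000 + $62,000 + $57,000 + $31,000 = $355,000
  Exemption: $54,000 − 20% × ($355,000 − $317,000) = $54,000 − $7,600 = $46,400
  Base: $355,000 − $46,400 = $308,600
  $308,600 × 11% = $33,946

$33,946 > $18,850, so the minimum tax is the binding amount.

$33,946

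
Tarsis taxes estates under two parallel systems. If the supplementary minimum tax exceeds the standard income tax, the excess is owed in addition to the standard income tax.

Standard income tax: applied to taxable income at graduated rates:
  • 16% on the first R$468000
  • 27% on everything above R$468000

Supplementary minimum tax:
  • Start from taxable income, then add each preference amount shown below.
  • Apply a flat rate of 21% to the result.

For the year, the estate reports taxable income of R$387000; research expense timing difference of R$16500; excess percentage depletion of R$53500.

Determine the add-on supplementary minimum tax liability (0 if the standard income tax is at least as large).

R$34050

Standard income tax:
  R$387000 × 16% = R$61920

Supplementary minimum tax:
  Adjusted income: R$387000 + R$16500 + R$53500 = R$457000
  R$457000 × 21% = R$95970

Excess of supplementary minimum tax over standard income tax: R$95970 − R$61920 = R$34050.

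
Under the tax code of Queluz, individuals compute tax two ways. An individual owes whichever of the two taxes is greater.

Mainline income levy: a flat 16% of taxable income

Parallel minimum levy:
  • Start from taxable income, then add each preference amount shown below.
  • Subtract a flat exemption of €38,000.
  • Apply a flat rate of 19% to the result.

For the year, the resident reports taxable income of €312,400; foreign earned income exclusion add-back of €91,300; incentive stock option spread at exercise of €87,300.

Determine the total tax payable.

€86,070

Parallel minimum levy:
  Adjusted income: €312,400 + €91,300 + €87,300 = €491,000
  Less exemption €38,000 → base €453,000
  €453,000 × 19% = €86,070

Mainline income levy:
  €312,400 × 16% = €49,984

€86,070 > €49,984, so the parallel minimum levy is the binding amount.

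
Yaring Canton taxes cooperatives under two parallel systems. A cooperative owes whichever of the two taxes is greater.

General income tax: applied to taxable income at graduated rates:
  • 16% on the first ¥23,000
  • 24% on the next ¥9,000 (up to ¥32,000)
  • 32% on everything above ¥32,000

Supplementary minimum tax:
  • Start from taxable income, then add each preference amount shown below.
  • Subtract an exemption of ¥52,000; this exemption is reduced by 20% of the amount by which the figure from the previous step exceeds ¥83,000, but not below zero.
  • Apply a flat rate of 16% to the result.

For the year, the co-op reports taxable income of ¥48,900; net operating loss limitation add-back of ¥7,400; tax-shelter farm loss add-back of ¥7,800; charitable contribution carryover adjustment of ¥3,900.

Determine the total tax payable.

Supplementary minimum tax:
  Adjusted income: ¥48,900 + ¥7,400 + ¥7,800 + ¥3,900 = ¥68,000
  Exemption: ¥68,000 ≤ ¥83,000, so full ¥52,000 applies
  Base: ¥68,000 − ¥52,000 = ¥16,000
  ¥16,000 × 16% = ¥2,560

General income tax:
  ¥23,000 × 16% = ¥3,680
  ¥9,000 × 24% = ¥2,160
  ¥16,900 × 32% = ¥5,408
  → ¥11,248

¥11,248 > ¥2,560, so the general income tax governs.

¥11,248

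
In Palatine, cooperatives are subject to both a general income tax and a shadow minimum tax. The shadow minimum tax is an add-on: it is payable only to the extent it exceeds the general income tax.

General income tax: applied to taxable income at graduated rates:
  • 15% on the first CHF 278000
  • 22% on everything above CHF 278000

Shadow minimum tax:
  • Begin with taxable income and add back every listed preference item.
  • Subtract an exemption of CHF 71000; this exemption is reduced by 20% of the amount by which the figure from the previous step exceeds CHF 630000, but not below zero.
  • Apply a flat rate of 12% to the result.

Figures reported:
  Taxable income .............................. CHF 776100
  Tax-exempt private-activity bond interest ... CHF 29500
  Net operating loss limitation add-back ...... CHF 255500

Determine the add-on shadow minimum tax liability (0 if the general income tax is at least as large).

CHF 0

General income tax:
  CHF 278000 × 15% = CHF 41700
  CHF 498100 × 22% = CHF 109582
  → CHF 151282

Shadow minimum tax:
  Adjusted income: CHF 776100 + CHF 29500 + CHF 255500 = CHF 1061100
  Exemption: 20% × (CHF 1061100 − CHF 630000) = CHF 86220 ≥ CHF 71000, so the exemption is fully phased out
  Base: CHF 1061100 − CHF 0 = CHF 1061100
  CHF 1061100 × 12% = CHF 127332

CHF 127332 ≤ CHF 151282, so no add-on is due.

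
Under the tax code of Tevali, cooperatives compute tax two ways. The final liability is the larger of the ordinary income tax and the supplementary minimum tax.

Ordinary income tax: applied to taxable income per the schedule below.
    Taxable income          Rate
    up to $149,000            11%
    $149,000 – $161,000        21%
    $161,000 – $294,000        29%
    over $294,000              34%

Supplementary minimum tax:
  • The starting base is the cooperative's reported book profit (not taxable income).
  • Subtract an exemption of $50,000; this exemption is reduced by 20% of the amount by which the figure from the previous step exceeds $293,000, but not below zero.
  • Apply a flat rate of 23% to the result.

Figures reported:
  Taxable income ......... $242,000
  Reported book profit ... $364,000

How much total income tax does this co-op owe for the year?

Ordinary income tax:
  $149,000 × 11% = $16,390
  $12,000 × 21% = $2,520
  $81,000 × 29% = $23,490
  → $42,400

Supplementary minimum tax:
  Base (reported book profit): $364,000
  Exemption: $50,000 − 20% × ($364,000 − $293,000) = $50,000 − $14,200 = $35,800
  Base: $364,000 − $35,800 = $328,200
  $328,200 × 23% = $75,486

$75,486 > $42,400, so the supplementary minimum tax is the binding amount.

$75,486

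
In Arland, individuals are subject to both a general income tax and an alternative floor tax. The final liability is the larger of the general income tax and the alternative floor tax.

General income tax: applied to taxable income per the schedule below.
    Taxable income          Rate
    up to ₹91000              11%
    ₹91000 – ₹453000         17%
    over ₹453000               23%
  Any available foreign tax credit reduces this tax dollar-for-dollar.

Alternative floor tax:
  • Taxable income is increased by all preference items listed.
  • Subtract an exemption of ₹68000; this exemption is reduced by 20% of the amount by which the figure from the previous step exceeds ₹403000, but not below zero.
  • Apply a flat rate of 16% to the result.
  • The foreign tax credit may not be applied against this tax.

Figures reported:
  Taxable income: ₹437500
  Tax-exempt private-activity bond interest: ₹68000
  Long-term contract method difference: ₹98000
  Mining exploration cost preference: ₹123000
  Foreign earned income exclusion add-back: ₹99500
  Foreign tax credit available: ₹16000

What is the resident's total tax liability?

General income tax:
  ₹91000 × 11% = ₹10010
  ₹346500 × 17% = ₹58905
  → ₹68915
  Less foreign tax credit ₹16000 → ₹52915

Alternative floor tax:
  Adjusted income: ₹437500 + ₹68000 + ₹98000 + ₹123000 + ₹99500 = ₹826000
  Exemption: 20% × (₹826000 − ₹403000) = ₹84600 ≥ ₹68000, so the exemption is fully phased out
  Base: ₹826000 − ₹0 = ₹826000
  ₹826000 × 16% = ₹132160

₹132160 > ₹52915, so the alternative floor tax is the binding amount.

₹132160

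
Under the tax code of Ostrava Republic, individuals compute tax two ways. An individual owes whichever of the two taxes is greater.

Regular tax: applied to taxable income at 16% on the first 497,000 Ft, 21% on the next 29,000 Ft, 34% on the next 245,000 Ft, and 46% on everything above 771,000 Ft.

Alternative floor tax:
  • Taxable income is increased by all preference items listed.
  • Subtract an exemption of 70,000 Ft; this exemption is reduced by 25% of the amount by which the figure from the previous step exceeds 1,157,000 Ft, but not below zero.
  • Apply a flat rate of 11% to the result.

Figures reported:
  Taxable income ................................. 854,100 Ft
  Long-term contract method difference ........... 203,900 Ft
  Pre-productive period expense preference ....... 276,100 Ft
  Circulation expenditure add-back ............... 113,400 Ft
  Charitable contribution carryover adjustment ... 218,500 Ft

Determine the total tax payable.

207,136 Ft

Alternative floor tax:
  Adjusted income: 854,100 Ft + 203,900 Ft + 276,100 Ft + 113,400 Ft + 218,500 Ft = 1,666,000 Ft
  Exemption: 25% × (1,666,000 Ft − 1,157,000 Ft) = 127,250 Ft ≥ 70,000 Ft, so the exemption is fully phased out
  Base: 1,666,000 Ft − 0 Ft = 1,666,000 Ft
  1,666,000 Ft × 11% = 183,260 Ft

Regular tax:
  497,000 Ft × 16% = 79,520 Ft
  29,000 Ft × 21% = 6,090 Ft
  245,000 Ft × 34% = 83,300 Ft
  83,100 Ft × 46% = 38,226 Ft
  → 207,136 Ft

207,136 Ft > 183,260 Ft, so the regular tax governs.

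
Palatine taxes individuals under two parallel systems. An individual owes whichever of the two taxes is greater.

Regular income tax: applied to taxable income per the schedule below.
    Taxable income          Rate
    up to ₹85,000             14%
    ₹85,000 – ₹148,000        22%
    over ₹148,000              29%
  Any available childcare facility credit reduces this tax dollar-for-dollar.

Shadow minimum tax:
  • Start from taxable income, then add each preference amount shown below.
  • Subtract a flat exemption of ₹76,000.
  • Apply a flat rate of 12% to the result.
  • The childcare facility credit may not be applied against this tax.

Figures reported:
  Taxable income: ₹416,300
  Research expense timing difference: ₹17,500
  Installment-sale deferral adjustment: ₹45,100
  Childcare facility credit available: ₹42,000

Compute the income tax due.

₹61,567

Regular income tax:
  ₹85,000 × 14% = ₹11,900
  ₹63,000 × 22% = ₹13,860
  ₹268,300 × 29% = ₹77,807
  → ₹103,567
  Less childcare facility credit ₹42,000 → ₹61,567

Shadow minimum tax:
  Adjusted income: ₹416,300 + ₹17,500 + ₹45,100 = ₹478,900
  Less exemption ₹76,000 → base ₹402,900
  ₹402,900 × 12% = ₹48,348

₹61,567 > ₹48,348, so the regular income tax governs.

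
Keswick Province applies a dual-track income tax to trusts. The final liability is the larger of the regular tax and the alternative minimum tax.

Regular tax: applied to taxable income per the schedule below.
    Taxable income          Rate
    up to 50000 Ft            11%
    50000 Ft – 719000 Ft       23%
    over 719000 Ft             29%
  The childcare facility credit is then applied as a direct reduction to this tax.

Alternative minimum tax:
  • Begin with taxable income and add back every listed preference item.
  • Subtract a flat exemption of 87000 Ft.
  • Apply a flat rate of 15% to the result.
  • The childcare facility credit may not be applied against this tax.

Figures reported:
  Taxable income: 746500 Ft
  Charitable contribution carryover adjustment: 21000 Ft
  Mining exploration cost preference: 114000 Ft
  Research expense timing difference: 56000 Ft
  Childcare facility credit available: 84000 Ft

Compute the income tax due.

127575 Ft

Regular tax:
  50000 Ft × 11% = 5500 Ft
  669000 Ft × 23% = 153870 Ft
  27500 Ft × 29% = 7975 Ft
  → 167345 Ft
  Less childcare facility credit 84000 Ft → 83345 Ft

Alternative minimum tax:
  Adjusted income: 746500 Ft + 21000 Ft + 114000 Ft + 56000 Ft = 937500 Ft
  Less exemption 87000 Ft → base 850500 Ft
  850500 Ft × 15% = 127575 Ft

127575 Ft > 83345 Ft, so the alternative minimum tax is the binding amount.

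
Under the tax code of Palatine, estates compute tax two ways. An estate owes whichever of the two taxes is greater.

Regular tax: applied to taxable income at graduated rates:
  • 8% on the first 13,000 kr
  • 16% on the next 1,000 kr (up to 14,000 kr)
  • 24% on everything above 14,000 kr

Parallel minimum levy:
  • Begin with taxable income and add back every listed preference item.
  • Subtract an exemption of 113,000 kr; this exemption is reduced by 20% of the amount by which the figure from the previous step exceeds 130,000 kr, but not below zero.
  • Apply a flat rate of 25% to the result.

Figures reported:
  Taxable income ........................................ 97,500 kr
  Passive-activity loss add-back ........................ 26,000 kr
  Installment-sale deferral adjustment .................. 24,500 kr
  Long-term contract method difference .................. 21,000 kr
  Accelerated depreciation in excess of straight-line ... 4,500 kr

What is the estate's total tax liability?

Regular tax:
  13,000 kr × 8% = 1,040 kr
  1,000 kr × 16% = 160 kr
  83,500 kr × 24% = 20,040 kr
  → 21,240 kr

Parallel minimum levy:
  Adjusted income: 97,500 kr + 26,000 kr + 24,500 kr + 21,000 kr + 4,500 kr = 173,500 kr
  Exemption: 113,000 kr − 20% × (173,500 kr − 130,000 kr) = 113,000 kr − 8,700 kr = 104,300 kr
  Base: 173,500 kr − 104,300 kr = 69,200 kr
  69,200 kr × 25% = 17,300 kr

21,240 kr > 17,300 kr, so the regular tax governs.

21,240 kr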